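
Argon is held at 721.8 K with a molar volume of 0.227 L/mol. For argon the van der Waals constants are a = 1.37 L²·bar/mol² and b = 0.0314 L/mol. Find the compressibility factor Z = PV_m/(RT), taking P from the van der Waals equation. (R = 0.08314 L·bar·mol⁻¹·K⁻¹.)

Z ≈ 1.060

P = RT/(V_m − b) − a/V_m² = (0.08314)(721.8)/(0.227 − 0.0314) − 1.37/(0.227)²
  = 60.010/0.19560 − 26.587 = 306.80 − 26.587 = 280.21 bar
Z = PV_m/(RT) = (280.21)(0.227)/((0.08314)(721.8)) = 63.608/60.010 = 1.060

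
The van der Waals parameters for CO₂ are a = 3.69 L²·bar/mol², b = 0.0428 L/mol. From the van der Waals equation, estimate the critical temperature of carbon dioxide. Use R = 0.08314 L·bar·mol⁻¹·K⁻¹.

T_c ≈ 307.3 K

For a van der Waals gas, T_c = 8a/(27Rb).
T_c = 8×3.69/(27×0.08314×0.0428) = 29.520/0.096077 = 307.3 K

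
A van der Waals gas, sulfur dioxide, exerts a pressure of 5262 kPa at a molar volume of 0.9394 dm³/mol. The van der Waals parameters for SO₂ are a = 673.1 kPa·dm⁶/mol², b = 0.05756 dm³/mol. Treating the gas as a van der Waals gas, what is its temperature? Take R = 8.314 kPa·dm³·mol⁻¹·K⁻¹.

T ≈ 639.0 K

T = (P + a/V_m²)(V_m − b)/R
P + a/V_m² = 5262 + 673.1/(0.9394)² = 6024.7 kPa
V_m − b = 0.9394 − 0.05756 = 0.88184 dm³/mol
T = (6024.7)(0.88184)/8.314 = 639.0 K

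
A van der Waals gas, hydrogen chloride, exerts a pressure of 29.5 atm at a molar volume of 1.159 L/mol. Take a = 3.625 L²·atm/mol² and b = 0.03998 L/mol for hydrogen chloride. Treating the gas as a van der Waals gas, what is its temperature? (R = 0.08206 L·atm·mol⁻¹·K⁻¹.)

T ≈ 439.1 K

T = (P + a/V_m²)(V_m − b)/R
P + a/V_m² = 29.5 + 3.625/(1.159)² = 32.199 atm
V_m − b = 1.159 − 0.03998 = 1.1190 L/mol
T = (32.199)(1.1190)/0.08206 = 439.1 K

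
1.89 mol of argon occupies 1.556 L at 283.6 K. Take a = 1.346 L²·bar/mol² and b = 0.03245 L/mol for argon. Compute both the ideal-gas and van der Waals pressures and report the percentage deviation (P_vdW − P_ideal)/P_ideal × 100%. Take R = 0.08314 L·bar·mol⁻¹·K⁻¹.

Ideal: P_ideal = nRT/V = (1.89)(0.08314)(283.6)/1.556 = 28.6397 bar
vdW: P = nRT/(V − nb) − a n²/V² = 44.5634/1.49467 − 4.80805/2.42114 = 29.8149 − 1.98586 = 27.8290 bar
% deviation = (27.8290 − 28.6397)/28.6397 × 100% = -2.83%

-2.83 %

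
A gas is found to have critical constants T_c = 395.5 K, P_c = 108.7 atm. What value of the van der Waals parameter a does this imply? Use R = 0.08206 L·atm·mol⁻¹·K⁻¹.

a ≈ 4.088 L²·atm/mol²

From T_c = 8a/(27Rb) and P_c = a/(27b²): a = 27 R² T_c²/(64 P_c).
a = 27×(0.08206)²×(395.5)²/(64×108.7) = 28439/6956.8 = 4.088 L²·atm/mol²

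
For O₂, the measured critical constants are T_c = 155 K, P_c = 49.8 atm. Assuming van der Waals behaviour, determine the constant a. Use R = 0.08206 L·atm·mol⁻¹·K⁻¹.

a ≈ 1.371 L²·atm/mol²

From T_c = 8a/(27Rb) and P_c = a/(27b²): a = 27 R² T_c²/(64 P_c).
a = 27×(0.08206)²×(155)²/(64×49.8) = 4368.1/3187.2 = 1.371 L²·atm/mol²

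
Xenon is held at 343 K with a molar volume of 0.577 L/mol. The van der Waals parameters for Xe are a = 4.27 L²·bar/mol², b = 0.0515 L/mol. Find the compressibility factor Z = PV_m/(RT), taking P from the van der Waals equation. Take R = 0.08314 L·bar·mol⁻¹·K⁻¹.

P = RT/(V_m − b) − a/V_m² = (0.08314)(343)/(0.577 − 0.0515) − 4.27/(0.577)²
  = 28.517/0.52550 − 12.826 = 54.266 − 12.826 = 41.440 bar
Z = PV_m/(RT) = (41.440)(0.577)/((0.08314)(343)) = 23.911/28.517 = 0.8385

Z ≈ 0.8385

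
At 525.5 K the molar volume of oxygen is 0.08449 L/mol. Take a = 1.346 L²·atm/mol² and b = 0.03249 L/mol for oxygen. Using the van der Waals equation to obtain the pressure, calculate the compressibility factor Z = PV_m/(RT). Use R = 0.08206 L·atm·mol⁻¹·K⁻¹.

Z ≈ 1.255

P = RT/(V_m − b) − a/V_m² = (0.08206)(525.5)/(0.08449 − 0.03249) − 1.346/(0.08449)²
  = 43.123/0.052000 − 188.55 = 829.29 − 188.55 = 640.74 atm
Z = PV_m/(RT) = (640.74)(0.08449)/((0.08206)(525.5)) = 54.136/43.123 = 1.255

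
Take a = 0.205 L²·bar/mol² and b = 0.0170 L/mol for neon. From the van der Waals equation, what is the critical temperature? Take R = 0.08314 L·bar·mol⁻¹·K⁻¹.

T_c ≈ 42.98 K

For a van der Waals gas, T_c = 8a/(27Rb).
T_c = 8×0.205/(27×0.08314×0.0170) = 1.6400/0.038161 = 42.98 K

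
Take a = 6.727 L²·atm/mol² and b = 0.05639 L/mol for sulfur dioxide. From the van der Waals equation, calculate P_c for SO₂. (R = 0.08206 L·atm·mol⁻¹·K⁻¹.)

P_c ≈ 78.35 atm

For a van der Waals gas, P_c = a/(27b²).
P_c = 6.727/(27×(0.05639)²) = 6.727/0.085855 = 78.35 atm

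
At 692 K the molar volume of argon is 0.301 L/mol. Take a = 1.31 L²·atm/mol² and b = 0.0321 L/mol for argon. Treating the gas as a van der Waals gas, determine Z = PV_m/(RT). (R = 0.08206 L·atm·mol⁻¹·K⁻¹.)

P = RT/(V_m − b) − a/V_m² = (0.08206)(692)/(0.301 − 0.0321) − 1.31/(0.301)²
  = 56.786/0.26890 − 14.459 = 211.18 − 14.459 = 196.72 atm
Z = PV_m/(RT) = (196.72)(0.301)/((0.08206)(692)) = 59.213/56.786 = 1.043

Z ≈ 1.043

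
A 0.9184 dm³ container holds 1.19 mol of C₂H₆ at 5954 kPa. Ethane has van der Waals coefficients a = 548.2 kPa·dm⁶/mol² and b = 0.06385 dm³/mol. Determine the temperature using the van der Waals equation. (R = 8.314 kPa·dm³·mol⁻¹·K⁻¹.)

T ≈ 585.3 K

T = (P + a n²/V²)(V − nb)/(nR)
P + a n²/V² = 5954 + (548.2)(1.19)²/(0.9184)² = 6874.4 kPa
V − nb = 0.9184 − (1.19)(0.06385) = 0.84242 dm³
T = (6874.4)(0.84242)/((1.19)(8.314)) = 585.3 K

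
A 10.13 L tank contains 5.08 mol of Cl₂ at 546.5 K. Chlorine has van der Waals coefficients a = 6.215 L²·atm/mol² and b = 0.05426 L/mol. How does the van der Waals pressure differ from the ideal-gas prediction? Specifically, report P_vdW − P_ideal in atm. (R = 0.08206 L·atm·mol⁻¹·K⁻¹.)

Ideal: P_ideal = nRT/V = (5.08)(0.08206)(546.5)/10.13 = 22.4893 atm
vdW: P = nRT/(V − nb) − a n²/V² = 227.817/9.85436 − 160.387/102.617 = 23.1184 − 1.56297 = 21.5554 atm
ΔP = 21.5554 − 22.4893 = -0.934 atm

ΔP ≈ -0.934 atm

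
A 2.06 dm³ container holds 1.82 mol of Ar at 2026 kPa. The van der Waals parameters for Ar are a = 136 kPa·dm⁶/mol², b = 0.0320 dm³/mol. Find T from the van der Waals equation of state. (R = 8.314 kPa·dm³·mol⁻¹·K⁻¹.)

T ≈ 282.1 K

T = (P + a n²/V²)(V − nb)/(nR)
P + a n²/V² = 2026 + (136)(1.82)²/(2.06)² = 2132.2 kPa
V − nb = 2.06 − (1.82)(0.0320) = 2.0018 dm³
T = (2132.2)(2.0018)/((1.82)(8.314)) = 282.1 K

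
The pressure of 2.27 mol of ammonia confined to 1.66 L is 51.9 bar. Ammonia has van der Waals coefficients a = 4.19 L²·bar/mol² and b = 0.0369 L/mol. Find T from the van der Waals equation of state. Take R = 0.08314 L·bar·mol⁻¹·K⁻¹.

T = (P + a n²/V²)(V − nb)/(nR)
P + a n²/V² = 51.9 + (4.19)(2.27)²/(1.66)² = 59.735 bar
V − nb = 1.66 − (2.27)(0.0369) = 1.5762 L
T = (59.735)(1.5762)/((2.27)(0.08314)) = 498.9 K

T ≈ 498.9 K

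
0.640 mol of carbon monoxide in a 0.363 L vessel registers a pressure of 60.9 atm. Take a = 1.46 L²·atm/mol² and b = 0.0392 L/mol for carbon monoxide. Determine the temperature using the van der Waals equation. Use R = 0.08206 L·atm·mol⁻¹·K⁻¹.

T = (P + a n²/V²)(V − nb)/(nR)
P + a n²/V² = 60.9 + (1.46)(0.640)²/(0.363)² = 65.438 atm
V − nb = 0.363 − (0.640)(0.0392) = 0.33791 L
T = (65.438)(0.33791)/((0.640)(0.08206)) = 421.0 K

T ≈ 421.0 K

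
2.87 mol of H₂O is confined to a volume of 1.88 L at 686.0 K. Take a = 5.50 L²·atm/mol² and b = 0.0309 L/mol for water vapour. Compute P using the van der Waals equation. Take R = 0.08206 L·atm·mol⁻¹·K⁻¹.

P = nRT/(V − nb) − a n²/V²
nRT/(V − nb) = (2.87)(0.08206)(686.0)/(1.88 − 2.87×0.0309) = 161.56/1.7913 = 90.191 atm
a n²/V² = (5.50)(2.87)²/(1.88)² = 12.818 atm
P = 90.191 − 12.818 = 77.37 atm

P ≈ 77.37 atm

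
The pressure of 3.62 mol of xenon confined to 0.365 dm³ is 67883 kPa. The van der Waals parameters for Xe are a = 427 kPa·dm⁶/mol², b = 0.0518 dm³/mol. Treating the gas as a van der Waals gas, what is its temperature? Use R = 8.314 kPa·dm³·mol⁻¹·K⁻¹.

T ≈ 648.0 K

T = (P + a n²/V²)(V − nb)/(nR)
P + a n²/V² = 67883 + (427)(3.62)²/(0.365)² = 109884 kPa
V − nb = 0.365 − (3.62)(0.0518) = 0.17748 dm³
T = (109884)(0.17748)/((3.62)(8.314)) = 648.0 K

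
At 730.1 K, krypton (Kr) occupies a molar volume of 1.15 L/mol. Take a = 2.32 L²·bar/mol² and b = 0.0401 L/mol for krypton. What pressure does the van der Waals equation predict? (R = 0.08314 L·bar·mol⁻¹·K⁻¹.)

P ≈ 52.94 bar

P = RT/(V_m − b) − a/V_m²
RT/(V_m − b) = (0.08314)(730.1)/(1.15 − 0.0401) = 60.701/1.1099 = 54.691 bar
a/V_m² = 2.32/(1.15)² = 1.7543 bar
P = 54.691 − 1.7543 = 52.94 bar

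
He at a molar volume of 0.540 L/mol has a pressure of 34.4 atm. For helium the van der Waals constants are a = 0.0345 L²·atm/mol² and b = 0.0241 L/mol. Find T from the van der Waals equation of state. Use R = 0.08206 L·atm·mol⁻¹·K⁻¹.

T ≈ 217.0 K

T = (P + a/V_m²)(V_m − b)/R
P + a/V_m² = 34.4 + 0.0345/(0.540)² = 34.518 atm
V_m − b = 0.540 − 0.0241 = 0.51590 L/mol
T = (34.518)(0.51590)/0.08206 = 217.0 K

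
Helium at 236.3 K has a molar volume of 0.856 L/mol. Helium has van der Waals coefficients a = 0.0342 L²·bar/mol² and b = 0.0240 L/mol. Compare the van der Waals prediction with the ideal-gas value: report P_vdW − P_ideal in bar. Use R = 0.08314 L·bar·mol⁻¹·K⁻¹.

Ideal: P_ideal = RT/V_m = (0.08314)(236.3)/0.856 = 22.9509 bar
vdW: P = RT/(V_m − b) − a/V_m² = 19.6460/0.832000 − 0.0342/0.732736 = 23.6130 − 0.0466744 = 23.5663 bar
ΔP = 23.5663 − 22.9509 = 0.615 bar

ΔP ≈ 0.615 bar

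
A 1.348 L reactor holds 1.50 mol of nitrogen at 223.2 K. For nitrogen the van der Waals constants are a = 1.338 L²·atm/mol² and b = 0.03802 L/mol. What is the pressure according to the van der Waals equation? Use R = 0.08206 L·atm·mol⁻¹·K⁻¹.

P ≈ 19.62 atm

P = nRT/(V − nb) − a n²/V²
nRT/(V − nb) = (1.50)(0.08206)(223.2)/(1.348 − 1.50×0.03802) = 27.474/1.2910 = 21.281 atm
a n²/V² = (1.338)(1.50)²/(1.348)² = 1.6568 atm
P = 21.281 − 1.6568 = 19.62 atm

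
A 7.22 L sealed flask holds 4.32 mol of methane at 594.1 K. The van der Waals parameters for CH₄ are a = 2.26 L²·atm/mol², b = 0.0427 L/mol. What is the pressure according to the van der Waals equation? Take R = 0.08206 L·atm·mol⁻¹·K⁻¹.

P = nRT/(V − nb) − a n²/V²
nRT/(V − nb) = (4.32)(0.08206)(594.1)/(7.22 − 4.32×0.0427) = 210.61/7.0355 = 29.935 atm
a n²/V² = (2.26)(4.32)²/(7.22)² = 0.80910 atm
P = 29.935 − 0.80910 = 29.13 atm

P ≈ 29.13 atm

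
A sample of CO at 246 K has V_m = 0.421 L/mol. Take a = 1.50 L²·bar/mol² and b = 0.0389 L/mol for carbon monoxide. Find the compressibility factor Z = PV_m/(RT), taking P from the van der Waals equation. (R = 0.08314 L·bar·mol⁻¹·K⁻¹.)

Z ≈ 0.9276

P = RT/(V_m − b) − a/V_m² = (0.08314)(246)/(0.421 − 0.0389) − 1.50/(0.421)²
  = 20.452/0.38210 − 8.4631 = 53.525 − 8.4631 = 45.062 bar
Z = PV_m/(RT) = (45.062)(0.421)/((0.08314)(246)) = 18.971/20.452 = 0.9276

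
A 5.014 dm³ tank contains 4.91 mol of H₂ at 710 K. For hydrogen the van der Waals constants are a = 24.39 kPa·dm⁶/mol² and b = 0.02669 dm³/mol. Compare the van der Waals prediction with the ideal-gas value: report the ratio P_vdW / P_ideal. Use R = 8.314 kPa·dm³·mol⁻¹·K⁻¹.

P_vdW / P_ideal ≈ 1.023

Ideal: P_ideal = nRT/V = (4.91)(8.314)(710)/5.014 = 5780.50 kPa
vdW: P = nRT/(V − nb) − a n²/V² = 28983.4/4.88295 − 587.997/25.1402 = 5935.63 − 23.3887 = 5912.24 kPa
Ratio = 5912.24/5780.50 = 1.023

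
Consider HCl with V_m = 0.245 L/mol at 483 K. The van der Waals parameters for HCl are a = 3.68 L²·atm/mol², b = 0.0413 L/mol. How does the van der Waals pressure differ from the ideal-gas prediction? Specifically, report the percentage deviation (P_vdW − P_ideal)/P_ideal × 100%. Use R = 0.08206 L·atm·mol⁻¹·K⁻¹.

-17.62 %

Ideal: P_ideal = RT/V_m = (0.08206)(483)/0.245 = 161.775 atm
vdW: P = RT/(V_m − b) − a/V_m² = 39.6350/0.203700 − 3.68/0.0600250 = 194.575 − 61.3078 = 133.267 atm
% deviation = (133.267 − 161.775)/161.775 × 100% = -17.62%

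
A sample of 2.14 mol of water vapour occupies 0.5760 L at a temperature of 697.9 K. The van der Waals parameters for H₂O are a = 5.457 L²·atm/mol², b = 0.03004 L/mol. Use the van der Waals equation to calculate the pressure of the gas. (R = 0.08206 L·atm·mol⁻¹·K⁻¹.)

P = nRT/(V − nb) − a n²/V²
nRT/(V − nb) = (2.14)(0.08206)(697.9)/(0.5760 − 2.14×0.03004) = 122.56/0.51171 = 239.51 atm
a n²/V² = (5.457)(2.14)²/(0.5760)² = 75.325 atm
P = 239.51 − 75.325 = 164.2 atm

P ≈ 164.2 atm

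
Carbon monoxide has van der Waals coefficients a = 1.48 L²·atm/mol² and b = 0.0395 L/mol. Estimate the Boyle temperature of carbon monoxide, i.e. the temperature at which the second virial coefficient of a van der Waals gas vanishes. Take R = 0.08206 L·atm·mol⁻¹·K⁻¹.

For a van der Waals gas the second virial coefficient B₂ = b − a/(RT) vanishes at T_B = a/(Rb).
T_B = 1.48/(0.08206×0.0395) = 1.48/0.0032414 = 456.6 K

T_B ≈ 456.6 K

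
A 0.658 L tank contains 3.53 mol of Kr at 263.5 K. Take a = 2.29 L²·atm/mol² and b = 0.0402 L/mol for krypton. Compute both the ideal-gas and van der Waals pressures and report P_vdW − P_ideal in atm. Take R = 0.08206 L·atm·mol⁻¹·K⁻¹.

ΔP ≈ -34.01 atm

Ideal: P_ideal = nRT/V = (3.53)(0.08206)(263.5)/0.658 = 116.001 atm
vdW: P = nRT/(V − nb) − a n²/V² = 76.3285/0.516094 − 28.5355/0.432964 = 147.897 − 65.9073 = 81.990 atm
ΔP = 81.990 − 116.001 = -34.01 atm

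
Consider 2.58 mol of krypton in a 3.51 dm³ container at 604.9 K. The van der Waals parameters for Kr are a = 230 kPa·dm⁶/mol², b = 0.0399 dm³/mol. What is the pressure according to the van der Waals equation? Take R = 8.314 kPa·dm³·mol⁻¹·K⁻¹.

P ≈ 3684 kPa

P = nRT/(V − nb) − a n²/V²
nRT/(V − nb) = (2.58)(8.314)(604.9)/(3.51 − 2.58×0.0399) = 12975/3.4071 = 3808.2 kPa
a n²/V² = (230)(2.58)²/(3.51)² = 124.27 kPa
P = 3808.2 − 124.27 = 3684 kPa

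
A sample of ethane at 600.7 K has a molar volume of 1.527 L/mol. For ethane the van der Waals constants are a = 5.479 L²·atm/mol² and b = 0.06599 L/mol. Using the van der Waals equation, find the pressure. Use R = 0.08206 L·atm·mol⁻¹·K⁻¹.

P = RT/(V_m − b) − a/V_m²
RT/(V_m − b) = (0.08206)(600.7)/(1.527 − 0.06599) = 49.293/1.4610 = 33.739 atm
a/V_m² = 5.479/(1.527)² = 2.3498 atm
P = 33.739 − 2.3498 = 31.39 atm

P ≈ 31.39 atm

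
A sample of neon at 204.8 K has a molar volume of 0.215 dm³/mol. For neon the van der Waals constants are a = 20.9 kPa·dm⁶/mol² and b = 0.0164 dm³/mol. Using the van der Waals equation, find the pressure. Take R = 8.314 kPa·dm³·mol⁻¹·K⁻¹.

P = RT/(V_m − b) − a/V_m²
RT/(V_m − b) = (8.314)(204.8)/(0.215 − 0.0164) = 1702.7/0.19860 = 8573.5 kPa
a/V_m² = 20.9/(0.215)² = 452.14 kPa
P = 8573.5 − 452.14 = 8121 kPa

P ≈ 8121 kPa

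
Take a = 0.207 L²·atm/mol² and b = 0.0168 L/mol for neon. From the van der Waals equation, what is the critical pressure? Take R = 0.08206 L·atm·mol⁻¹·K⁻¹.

For a van der Waals gas, P_c = a/(27b²).
P_c = 0.207/(27×(0.0168)²) = 0.207/0.0076205 = 27.16 atm

P_c ≈ 27.16 atm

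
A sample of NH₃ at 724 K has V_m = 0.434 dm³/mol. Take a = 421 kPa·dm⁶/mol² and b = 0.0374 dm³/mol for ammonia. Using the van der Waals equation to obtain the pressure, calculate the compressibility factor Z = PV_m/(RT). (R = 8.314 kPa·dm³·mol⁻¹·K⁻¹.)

P = RT/(V_m − b) − a/V_m² = (8.314)(724)/(0.434 − 0.0374) − 421/(0.434)²
  = 6019.3/0.39660 − 2235.1 = 15177 − 2235.1 = 12942 kPa
Z = PV_m/(RT) = (12942)(0.434)/((8.314)(724)) = 5616.8/6019.3 = 0.9331

Z ≈ 0.9331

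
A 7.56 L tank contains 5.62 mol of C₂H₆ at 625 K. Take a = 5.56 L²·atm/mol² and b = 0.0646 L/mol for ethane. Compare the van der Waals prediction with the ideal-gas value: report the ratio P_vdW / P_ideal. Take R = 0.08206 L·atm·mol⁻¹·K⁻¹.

Ideal: P_ideal = nRT/V = (5.62)(0.08206)(625)/7.56 = 38.1264 atm
vdW: P = nRT/(V − nb) − a n²/V² = 288.236/7.19695 − 175.609/57.1536 = 40.0497 − 3.07258 = 36.9771 atm
Ratio = 36.9771/38.1264 = 0.9699

P_vdW / P_ideal ≈ 0.9699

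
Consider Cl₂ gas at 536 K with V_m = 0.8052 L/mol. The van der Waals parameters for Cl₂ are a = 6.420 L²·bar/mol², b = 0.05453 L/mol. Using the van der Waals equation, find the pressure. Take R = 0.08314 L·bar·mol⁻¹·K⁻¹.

P = RT/(V_m − b) − a/V_m²
RT/(V_m − b) = (0.08314)(536)/(0.8052 − 0.05453) = 44.563/0.75067 = 59.364 bar
a/V_m² = 6.420/(0.8052)² = 9.9021 bar
P = 59.364 − 9.9021 = 49.46 bar

P ≈ 49.46 bar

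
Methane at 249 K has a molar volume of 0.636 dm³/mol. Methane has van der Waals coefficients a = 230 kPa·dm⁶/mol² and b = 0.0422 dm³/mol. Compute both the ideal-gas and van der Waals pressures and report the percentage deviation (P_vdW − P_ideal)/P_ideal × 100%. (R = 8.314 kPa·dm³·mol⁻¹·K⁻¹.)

Ideal: P_ideal = RT/V_m = (8.314)(249)/0.636 = 3255.01 kPa
vdW: P = RT/(V_m − b) − a/V_m² = 2070.19/0.593800 − 230/0.404496 = 3486.34 − 568.609 = 2917.73 kPa
% deviation = (2917.73 − 3255.01)/3255.01 × 100% = -10.36%

-10.36 %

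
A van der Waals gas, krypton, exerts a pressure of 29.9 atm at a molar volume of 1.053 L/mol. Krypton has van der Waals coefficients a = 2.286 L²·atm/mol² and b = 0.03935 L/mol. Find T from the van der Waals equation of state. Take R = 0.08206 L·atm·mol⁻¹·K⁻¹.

T ≈ 394.8 K

T = (P + a/V_m²)(V_m − b)/R
P + a/V_m² = 29.9 + 2.286/(1.053)² = 31.962 atm
V_m − b = 1.053 − 0.03935 = 1.0137 L/mol
T = (31.962)(1.0137)/0.08206 = 394.8 K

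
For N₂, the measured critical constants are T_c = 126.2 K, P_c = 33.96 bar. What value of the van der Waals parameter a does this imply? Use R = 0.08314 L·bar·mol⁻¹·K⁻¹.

a ≈ 1.368 L²·bar/mol²

From T_c = 8a/(27Rb) and P_c = a/(27b²): a = 27 R² T_c²/(64 P_c).
a = 27×(0.08314)²×(126.2)²/(64×33.96) = 2972.4/2173.4 = 1.368 L²·bar/mol²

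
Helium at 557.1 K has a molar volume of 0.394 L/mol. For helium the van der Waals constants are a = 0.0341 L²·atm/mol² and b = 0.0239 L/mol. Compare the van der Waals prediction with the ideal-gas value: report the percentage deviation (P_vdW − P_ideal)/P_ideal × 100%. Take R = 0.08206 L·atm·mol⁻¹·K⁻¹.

6.27 %

Ideal: P_ideal = RT/V_m = (0.08206)(557.1)/0.394 = 116.030 atm
vdW: P = RT/(V_m − b) − a/V_m² = 45.7156/0.370100 − 0.0341/0.155236 = 123.522 − 0.219666 = 123.302 atm
% deviation = (123.302 − 116.030)/116.030 × 100% = 6.27%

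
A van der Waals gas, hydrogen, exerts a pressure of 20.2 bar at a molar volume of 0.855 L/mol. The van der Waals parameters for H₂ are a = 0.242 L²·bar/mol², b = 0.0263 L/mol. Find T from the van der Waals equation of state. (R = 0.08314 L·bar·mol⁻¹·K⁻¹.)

T ≈ 204.6 K

T = (P + a/V_m²)(V_m − b)/R
P + a/V_m² = 20.2 + 0.242/(0.855)² = 20.531 bar
V_m − b = 0.855 − 0.0263 = 0.82870 L/mol
T = (20.531)(0.82870)/0.08314 = 204.6 K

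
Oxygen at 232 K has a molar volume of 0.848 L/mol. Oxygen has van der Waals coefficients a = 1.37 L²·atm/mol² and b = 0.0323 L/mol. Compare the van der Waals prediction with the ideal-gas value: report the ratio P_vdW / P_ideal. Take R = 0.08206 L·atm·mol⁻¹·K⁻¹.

P_vdW / P_ideal ≈ 0.9547

Ideal: P_ideal = RT/V_m = (0.08206)(232)/0.848 = 22.4504 atm
vdW: P = RT/(V_m − b) − a/V_m² = 19.0379/0.815700 − 1.37/0.719104 = 23.3393 − 1.90515 = 21.4342 atm
Ratio = 21.4342/22.4504 = 0.9547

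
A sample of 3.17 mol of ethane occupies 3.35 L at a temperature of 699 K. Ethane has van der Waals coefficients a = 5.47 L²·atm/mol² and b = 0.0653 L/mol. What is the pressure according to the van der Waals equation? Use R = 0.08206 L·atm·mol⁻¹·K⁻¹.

P = nRT/(V − nb) − a n²/V²
nRT/(V − nb) = (3.17)(0.08206)(699)/(3.35 − 3.17×0.0653) = 181.83/3.1430 = 57.852 atm
a n²/V² = (5.47)(3.17)²/(3.35)² = 4.8980 atm
P = 57.852 − 4.8980 = 52.95 atm

P ≈ 52.95 atm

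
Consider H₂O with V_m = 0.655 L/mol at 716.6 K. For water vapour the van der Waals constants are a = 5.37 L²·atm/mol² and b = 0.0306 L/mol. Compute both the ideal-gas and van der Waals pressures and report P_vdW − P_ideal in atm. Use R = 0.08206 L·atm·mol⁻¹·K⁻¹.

Ideal: P_ideal = RT/V_m = (0.08206)(716.6)/0.655 = 89.7774 atm
vdW: P = RT/(V_m − b) − a/V_m² = 58.8042/0.624400 − 5.37/0.429025 = 94.1771 − 12.5168 = 81.6603 atm
ΔP = 81.6603 − 89.7774 = -8.117 atm

ΔP ≈ -8.117 atm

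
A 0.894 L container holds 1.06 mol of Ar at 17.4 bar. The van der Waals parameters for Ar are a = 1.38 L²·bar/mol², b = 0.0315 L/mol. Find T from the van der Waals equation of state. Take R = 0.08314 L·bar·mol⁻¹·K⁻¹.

T = (P + a n²/V²)(V − nb)/(nR)
P + a n²/V² = 17.4 + (1.38)(1.06)²/(0.894)² = 19.340 bar
V − nb = 0.894 − (1.06)(0.0315) = 0.86061 L
T = (19.340)(0.86061)/((1.06)(0.08314)) = 188.9 K

T ≈ 188.9 K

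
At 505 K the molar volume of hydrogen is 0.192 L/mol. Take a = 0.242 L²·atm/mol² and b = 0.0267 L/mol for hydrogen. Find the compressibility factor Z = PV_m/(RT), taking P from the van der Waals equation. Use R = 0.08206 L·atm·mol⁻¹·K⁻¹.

P = RT/(V_m − b) − a/V_m² = (0.08206)(505)/(0.192 − 0.0267) − 0.242/(0.192)²
  = 41.440/0.16530 − 6.5647 = 250.70 − 6.5647 = 244.14 atm
Z = PV_m/(RT) = (244.14)(0.192)/((0.08206)(505)) = 46.875/41.440 = 1.131

Z ≈ 1.131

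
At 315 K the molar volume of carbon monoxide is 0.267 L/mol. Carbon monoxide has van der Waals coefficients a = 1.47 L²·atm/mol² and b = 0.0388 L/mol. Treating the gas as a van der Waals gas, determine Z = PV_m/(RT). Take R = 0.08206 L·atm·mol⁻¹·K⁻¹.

P = RT/(V_m − b) − a/V_m² = (0.08206)(315)/(0.267 − 0.0388) − 1.47/(0.267)²
  = 25.849/0.22820 − 20.620 = 113.27 − 20.620 = 92.65 atm
Z = PV_m/(RT) = (92.65)(0.267)/((0.08206)(315)) = 24.738/25.849 = 0.9570

Z ≈ 0.9570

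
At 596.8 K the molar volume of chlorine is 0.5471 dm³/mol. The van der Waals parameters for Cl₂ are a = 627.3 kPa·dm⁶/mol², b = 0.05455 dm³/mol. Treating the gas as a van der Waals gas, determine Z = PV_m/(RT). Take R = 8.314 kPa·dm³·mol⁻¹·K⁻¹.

Z ≈ 0.8797

P = RT/(V_m − b) − a/V_m² = (8.314)(596.8)/(0.5471 − 0.05455) − 627.3/(0.5471)²
  = 4961.8/0.49255 − 2095.8 = 10074 − 2095.8 = 7978 kPa
Z = PV_m/(RT) = (7978)(0.5471)/((8.314)(596.8)) = 4364.8/4961.8 = 0.8797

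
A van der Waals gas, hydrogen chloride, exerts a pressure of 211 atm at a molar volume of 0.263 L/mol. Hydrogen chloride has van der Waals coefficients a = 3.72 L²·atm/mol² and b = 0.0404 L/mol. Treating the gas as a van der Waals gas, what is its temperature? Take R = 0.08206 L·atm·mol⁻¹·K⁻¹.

T ≈ 718.3 K

T = (P + a/V_m²)(V_m − b)/R
P + a/V_m² = 211 + 3.72/(0.263)² = 264.78 atm
V_m − b = 0.263 − 0.0404 = 0.22260 L/mol
T = (264.78)(0.22260)/0.08206 = 718.3 K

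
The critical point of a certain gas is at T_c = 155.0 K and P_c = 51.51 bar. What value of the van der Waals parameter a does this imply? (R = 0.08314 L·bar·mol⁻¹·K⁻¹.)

From T_c = 8a/(27Rb) and P_c = a/(27b²): a = 27 R² T_c²/(64 P_c).
a = 27×(0.08314)²×(155.0)²/(64×51.51) = 4483.8/3296.6 = 1.360 L²·bar/mol²

a ≈ 1.360 L²·bar/mol²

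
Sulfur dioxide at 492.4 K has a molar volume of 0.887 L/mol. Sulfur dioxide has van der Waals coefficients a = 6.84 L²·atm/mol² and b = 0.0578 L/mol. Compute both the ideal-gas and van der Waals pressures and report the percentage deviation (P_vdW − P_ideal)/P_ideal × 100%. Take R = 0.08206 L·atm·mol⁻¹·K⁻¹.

-12.11 %

Ideal: P_ideal = RT/V_m = (0.08206)(492.4)/0.887 = 45.5539 atm
vdW: P = RT/(V_m − b) − a/V_m² = 40.4063/0.829200 − 6.84/0.786769 = 48.7293 − 8.69378 = 40.0355 atm
% deviation = (40.0355 − 45.5539)/45.5539 × 100% = -12.11%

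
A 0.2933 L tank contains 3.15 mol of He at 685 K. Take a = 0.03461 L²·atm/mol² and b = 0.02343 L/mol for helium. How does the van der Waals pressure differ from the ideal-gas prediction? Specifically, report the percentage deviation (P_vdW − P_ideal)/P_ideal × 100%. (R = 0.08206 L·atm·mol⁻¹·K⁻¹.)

32.96 %

Ideal: P_ideal = nRT/V = (3.15)(0.08206)(685)/0.2933 = 603.699 atm
vdW: P = nRT/(V − nb) − a n²/V² = 177.065/0.219496 − 0.343418/0.0860249 = 806.689 − 3.99208 = 802.697 atm
% deviation = (802.697 − 603.699)/603.699 × 100% = 32.96%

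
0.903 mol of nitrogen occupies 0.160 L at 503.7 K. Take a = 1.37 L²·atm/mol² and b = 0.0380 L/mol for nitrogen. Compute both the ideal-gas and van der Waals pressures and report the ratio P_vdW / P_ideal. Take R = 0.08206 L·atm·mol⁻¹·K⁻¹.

P_vdW / P_ideal ≈ 1.086

Ideal: P_ideal = nRT/V = (0.903)(0.08206)(503.7)/0.160 = 233.277 atm
vdW: P = nRT/(V − nb) − a n²/V² = 37.3243/0.125686 − 1.11711/0.0256000 = 296.965 − 43.6371 = 253.328 atm
Ratio = 253.328/233.277 = 1.086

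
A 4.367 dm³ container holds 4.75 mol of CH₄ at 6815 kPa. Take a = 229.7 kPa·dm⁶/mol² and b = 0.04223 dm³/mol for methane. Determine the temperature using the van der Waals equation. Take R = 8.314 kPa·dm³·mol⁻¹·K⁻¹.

T ≈ 747.7 K

T = (P + a n²/V²)(V − nb)/(nR)
P + a n²/V² = 6815 + (229.7)(4.75)²/(4.367)² = 7086.8 kPa
V − nb = 4.367 − (4.75)(0.04223) = 4.1664 dm³
T = (7086.8)(4.1664)/((4.75)(8.314)) = 747.7 K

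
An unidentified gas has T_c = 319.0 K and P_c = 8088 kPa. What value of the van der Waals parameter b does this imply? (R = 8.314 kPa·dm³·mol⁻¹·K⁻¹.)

From T_c = 8a/(27Rb) and P_c = a/(27b²): b = R T_c/(8 P_c).
b = (8.314)(319.0)/(8×8088) = 2652.2/64704 = 0.04099 dm³/mol

b ≈ 0.04099 dm³/mol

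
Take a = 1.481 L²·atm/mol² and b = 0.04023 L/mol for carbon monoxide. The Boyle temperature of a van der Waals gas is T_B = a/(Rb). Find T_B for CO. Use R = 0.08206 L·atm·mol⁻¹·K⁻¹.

T_B ≈ 448.6 K

For a van der Waals gas the second virial coefficient B₂ = b − a/(RT) vanishes at T_B = a/(Rb).
T_B = 1.481/(0.08206×0.04023) = 1.481/0.0033013 = 448.6 K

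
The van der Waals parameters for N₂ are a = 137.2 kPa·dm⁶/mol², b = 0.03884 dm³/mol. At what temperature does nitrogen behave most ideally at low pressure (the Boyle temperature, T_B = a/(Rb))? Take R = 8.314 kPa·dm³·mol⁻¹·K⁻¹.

T_B ≈ 424.9 K

For a van der Waals gas the second virial coefficient B₂ = b − a/(RT) vanishes at T_B = a/(Rb).
T_B = 137.2/(8.314×0.03884) = 137.2/0.32292 = 424.9 K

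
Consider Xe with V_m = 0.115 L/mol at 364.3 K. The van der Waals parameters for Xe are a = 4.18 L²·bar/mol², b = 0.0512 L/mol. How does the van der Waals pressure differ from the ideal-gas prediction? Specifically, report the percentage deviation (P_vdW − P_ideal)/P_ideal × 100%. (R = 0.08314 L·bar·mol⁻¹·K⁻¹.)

Ideal: P_ideal = RT/V_m = (0.08314)(364.3)/0.115 = 263.373 bar
vdW: P = RT/(V_m − b) − a/V_m² = 30.2879/0.0638000 − 4.18/0.0132250 = 474.732 − 316.068 = 158.664 bar
% deviation = (158.664 − 263.373)/263.373 × 100% = -39.76%

-39.76 %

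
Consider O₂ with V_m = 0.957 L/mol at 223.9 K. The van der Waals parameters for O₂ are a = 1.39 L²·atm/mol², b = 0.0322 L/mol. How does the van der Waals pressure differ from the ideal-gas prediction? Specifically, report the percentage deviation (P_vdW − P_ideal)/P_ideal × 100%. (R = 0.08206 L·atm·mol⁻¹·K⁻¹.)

Ideal: P_ideal = RT/V_m = (0.08206)(223.9)/0.957 = 19.1988 atm
vdW: P = RT/(V_m − b) − a/V_m² = 18.3732/0.924800 − 1.39/0.915849 = 19.8672 − 1.51772 = 18.3495 atm
% deviation = (18.3495 − 19.1988)/19.1988 × 100% = -4.42%

-4.42 %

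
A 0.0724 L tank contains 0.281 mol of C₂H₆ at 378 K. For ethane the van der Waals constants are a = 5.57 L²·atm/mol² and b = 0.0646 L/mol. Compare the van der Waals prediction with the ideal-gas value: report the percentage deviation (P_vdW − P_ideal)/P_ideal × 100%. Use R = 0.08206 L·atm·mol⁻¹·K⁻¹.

-36.23 %

Ideal: P_ideal = nRT/V = (0.281)(0.08206)(378)/0.0724 = 120.390 atm
vdW: P = nRT/(V − nb) − a n²/V² = 8.71625/0.0542474 − 0.439813/0.00524176 = 160.676 − 83.9056 = 76.770 atm
% deviation = (76.770 − 120.390)/120.390 × 100% = -36.23%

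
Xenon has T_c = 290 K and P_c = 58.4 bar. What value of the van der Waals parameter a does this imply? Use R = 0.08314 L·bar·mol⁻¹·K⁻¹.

a ≈ 4.199 L²·bar/mol²

From T_c = 8a/(27Rb) and P_c = a/(27b²): a = 27 R² T_c²/(64 P_c).
a = 27×(0.08314)²×(290)²/(64×58.4) = 15696/3737.6 = 4.199 L²·bar/mol²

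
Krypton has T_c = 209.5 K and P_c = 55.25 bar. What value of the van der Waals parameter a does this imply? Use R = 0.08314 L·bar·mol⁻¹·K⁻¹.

From T_c = 8a/(27Rb) and P_c = a/(27b²): a = 27 R² T_c²/(64 P_c).
a = 27×(0.08314)²×(209.5)²/(64×55.25) = 8191.3/3536.0 = 2.317 L²·bar/mol²

a ≈ 2.317 L²·bar/mol²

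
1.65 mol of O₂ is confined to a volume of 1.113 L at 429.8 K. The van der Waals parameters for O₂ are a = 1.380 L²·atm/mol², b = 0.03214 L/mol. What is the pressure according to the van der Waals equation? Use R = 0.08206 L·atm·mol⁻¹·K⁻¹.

P ≈ 51.87 atm

P = nRT/(V − nb) − a n²/V²
nRT/(V − nb) = (1.65)(0.08206)(429.8)/(1.113 − 1.65×0.03214) = 58.194/1.0600 = 54.900 atm
a n²/V² = (1.380)(1.65)²/(1.113)² = 3.0329 atm
P = 54.900 − 3.0329 = 51.87 atm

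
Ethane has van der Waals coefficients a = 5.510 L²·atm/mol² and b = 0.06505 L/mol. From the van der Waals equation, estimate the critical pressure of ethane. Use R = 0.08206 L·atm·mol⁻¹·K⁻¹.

P_c ≈ 48.23 atm

For a van der Waals gas, P_c = a/(27b²).
P_c = 5.510/(27×(0.06505)²) = 5.510/0.11425 = 48.23 atm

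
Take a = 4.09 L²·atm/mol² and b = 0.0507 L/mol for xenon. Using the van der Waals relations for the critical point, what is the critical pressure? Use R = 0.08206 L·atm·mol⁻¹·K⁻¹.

P_c ≈ 58.93 atm

For a van der Waals gas, P_c = a/(27b²).
P_c = 4.09/(27×(0.0507)²) = 4.09/0.069403 = 58.93 atm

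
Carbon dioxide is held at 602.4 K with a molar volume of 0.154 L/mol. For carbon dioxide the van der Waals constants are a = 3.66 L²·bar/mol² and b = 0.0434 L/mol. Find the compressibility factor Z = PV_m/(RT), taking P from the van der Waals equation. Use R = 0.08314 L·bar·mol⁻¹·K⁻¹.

P = RT/(V_m − b) − a/V_m² = (0.08314)(602.4)/(0.154 − 0.0434) − 3.66/(0.154)²
  = 50.084/0.11060 − 154.33 = 452.84 − 154.33 = 298.51 bar
Z = PV_m/(RT) = (298.51)(0.154)/((0.08314)(602.4)) = 45.971/50.084 = 0.9179

Z ≈ 0.9179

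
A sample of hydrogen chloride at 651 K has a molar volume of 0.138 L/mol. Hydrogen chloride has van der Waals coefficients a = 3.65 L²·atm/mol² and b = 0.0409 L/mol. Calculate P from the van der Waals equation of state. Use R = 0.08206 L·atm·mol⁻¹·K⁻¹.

P = RT/(V_m − b) − a/V_m²
RT/(V_m − b) = (0.08206)(651)/(0.138 − 0.0409) = 53.421/0.097100 = 550.16 atm
a/V_m² = 3.65/(0.138)² = 191.66 atm
P = 550.16 − 191.66 = 358.5 atm

P ≈ 358.5 atm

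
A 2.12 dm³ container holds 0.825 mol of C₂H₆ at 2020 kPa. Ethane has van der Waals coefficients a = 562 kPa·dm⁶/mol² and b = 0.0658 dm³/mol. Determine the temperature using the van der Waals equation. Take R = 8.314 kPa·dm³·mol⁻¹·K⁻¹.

T = (P + a n²/V²)(V − nb)/(nR)
P + a n²/V² = 2020 + (562)(0.825)²/(2.12)² = 2105.1 kPa
V − nb = 2.12 − (0.825)(0.0658) = 2.0657 dm³
T = (2105.1)(2.0657)/((0.825)(8.314)) = 634.0 K

T ≈ 634.0 K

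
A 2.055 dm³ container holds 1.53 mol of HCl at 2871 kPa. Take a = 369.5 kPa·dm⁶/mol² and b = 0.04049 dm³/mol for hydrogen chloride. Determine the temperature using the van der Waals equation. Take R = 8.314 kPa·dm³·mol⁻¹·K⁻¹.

T ≈ 481.9 K

T = (P + a n²/V²)(V − nb)/(nR)
P + a n²/V² = 2871 + (369.5)(1.53)²/(2.055)² = 3075.8 kPa
V − nb = 2.055 − (1.53)(0.04049) = 1.9931 dm³
T = (3075.8)(1.9931)/((1.53)(8.314)) = 481.9 K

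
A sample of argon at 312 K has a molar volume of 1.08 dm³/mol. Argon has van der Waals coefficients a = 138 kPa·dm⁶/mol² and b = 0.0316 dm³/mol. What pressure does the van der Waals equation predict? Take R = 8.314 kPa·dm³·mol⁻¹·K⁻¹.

P ≈ 2356 kPa

P = RT/(V_m − b) − a/V_m²
RT/(V_m − b) = (8.314)(312)/(1.08 − 0.0316) = 2594.0/1.0484 = 2474.2 kPa
a/V_m² = 138/(1.08)² = 118.31 kPa
P = 2474.2 − 118.31 = 2356 kPa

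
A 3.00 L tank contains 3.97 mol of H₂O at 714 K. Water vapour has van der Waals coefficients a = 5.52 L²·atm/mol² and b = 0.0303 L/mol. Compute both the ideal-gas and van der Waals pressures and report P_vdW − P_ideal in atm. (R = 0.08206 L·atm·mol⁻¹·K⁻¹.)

ΔP ≈ -6.428 atm

Ideal: P_ideal = nRT/V = (3.97)(0.08206)(714)/3.00 = 77.5352 atm
vdW: P = nRT/(V − nb) − a n²/V² = 232.606/2.87971 − 87.0002/9.00000 = 80.7741 − 9.66669 = 71.1074 atm
ΔP = 71.1074 − 77.5352 = -6.428 atm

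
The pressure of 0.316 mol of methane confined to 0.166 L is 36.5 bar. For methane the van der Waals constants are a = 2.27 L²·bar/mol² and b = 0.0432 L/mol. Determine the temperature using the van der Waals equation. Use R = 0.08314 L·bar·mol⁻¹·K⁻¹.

T ≈ 259.4 K

T = (P + a n²/V²)(V − nb)/(nR)
P + a n²/V² = 36.5 + (2.27)(0.316)²/(0.166)² = 44.726 bar
V − nb = 0.166 − (0.316)(0.0432) = 0.15235 L
T = (44.726)(0.15235)/((0.316)(0.08314)) = 259.4 K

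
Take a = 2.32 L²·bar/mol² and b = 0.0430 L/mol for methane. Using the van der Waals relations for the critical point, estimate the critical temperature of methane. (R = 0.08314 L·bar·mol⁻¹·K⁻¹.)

For a van der Waals gas, T_c = 8a/(27Rb).
T_c = 8×2.32/(27×0.08314×0.0430) = 18.560/0.096526 = 192.3 K

T_c ≈ 192.3 K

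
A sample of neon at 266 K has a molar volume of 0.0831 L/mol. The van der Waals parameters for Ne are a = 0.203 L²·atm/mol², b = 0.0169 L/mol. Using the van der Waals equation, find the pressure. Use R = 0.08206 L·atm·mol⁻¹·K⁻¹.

P ≈ 300.3 atm

P = RT/(V_m − b) − a/V_m²
RT/(V_m − b) = (0.08206)(266)/(0.0831 − 0.0169) = 21.828/0.066200 = 329.73 atm
a/V_m² = 0.203/(0.0831)² = 29.396 atm
P = 329.73 − 29.396 = 300.3 atm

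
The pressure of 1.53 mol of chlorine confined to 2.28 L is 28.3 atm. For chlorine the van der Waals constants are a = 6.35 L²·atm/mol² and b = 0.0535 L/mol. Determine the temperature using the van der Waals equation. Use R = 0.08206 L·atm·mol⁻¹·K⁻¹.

T = (P + a n²/V²)(V − nb)/(nR)
P + a n²/V² = 28.3 + (6.35)(1.53)²/(2.28)² = 31.159 atm
V − nb = 2.28 − (1.53)(0.0535) = 2.1981 L
T = (31.159)(2.1981)/((1.53)(0.08206)) = 545.5 K

T ≈ 545.5 K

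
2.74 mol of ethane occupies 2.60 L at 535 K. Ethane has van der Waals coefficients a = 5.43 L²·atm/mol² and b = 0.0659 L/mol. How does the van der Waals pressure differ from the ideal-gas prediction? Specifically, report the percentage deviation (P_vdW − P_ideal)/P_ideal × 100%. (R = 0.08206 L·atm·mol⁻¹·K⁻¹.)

Ideal: P_ideal = nRT/V = (2.74)(0.08206)(535)/2.60 = 46.2661 atm
vdW: P = nRT/(V − nb) − a n²/V² = 120.292/2.41943 − 40.7663/6.76000 = 49.7191 − 6.03052 = 43.6886 atm
% deviation = (43.6886 − 46.2661)/46.2661 × 100% = -5.57%

-5.57 %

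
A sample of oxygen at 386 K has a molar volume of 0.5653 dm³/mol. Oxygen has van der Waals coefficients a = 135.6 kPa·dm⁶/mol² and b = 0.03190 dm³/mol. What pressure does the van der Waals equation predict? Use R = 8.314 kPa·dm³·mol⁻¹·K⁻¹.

P ≈ 5592 kPa

P = RT/(V_m − b) − a/V_m²
RT/(V_m − b) = (8.314)(386)/(0.5653 − 0.03190) = 3209.2/0.53340 = 6016.5 kPa
a/V_m² = 135.6/(0.5653)² = 424.33 kPa
P = 6016.5 − 424.33 = 5592 kPa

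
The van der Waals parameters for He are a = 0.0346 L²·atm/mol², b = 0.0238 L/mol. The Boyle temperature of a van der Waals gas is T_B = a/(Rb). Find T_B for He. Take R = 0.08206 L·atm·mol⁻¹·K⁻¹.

For a van der Waals gas the second virial coefficient B₂ = b − a/(RT) vanishes at T_B = a/(Rb).
T_B = 0.0346/(0.08206×0.0238) = 0.0346/0.0019530 = 17.72 K

T_B ≈ 17.72 K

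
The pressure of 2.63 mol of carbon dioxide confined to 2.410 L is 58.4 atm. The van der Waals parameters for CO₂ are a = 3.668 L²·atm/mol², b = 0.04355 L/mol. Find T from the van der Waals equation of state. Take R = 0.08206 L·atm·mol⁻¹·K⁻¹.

T ≈ 667.6 K

T = (P + a n²/V²)(V − nb)/(nR)
P + a n²/V² = 58.4 + (3.668)(2.63)²/(2.410)² = 62.768 atm
V − nb = 2.410 − (2.63)(0.04355) = 2.2955 L
T = (62.768)(2.2955)/((2.63)(0.08206)) = 667.6 K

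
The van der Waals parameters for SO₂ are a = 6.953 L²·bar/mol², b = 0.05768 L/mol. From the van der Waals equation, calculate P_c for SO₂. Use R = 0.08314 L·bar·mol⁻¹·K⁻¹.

For a van der Waals gas, P_c = a/(27b²).
P_c = 6.953/(27×(0.05768)²) = 6.953/0.089829 = 77.40 bar

P_c ≈ 77.40 bar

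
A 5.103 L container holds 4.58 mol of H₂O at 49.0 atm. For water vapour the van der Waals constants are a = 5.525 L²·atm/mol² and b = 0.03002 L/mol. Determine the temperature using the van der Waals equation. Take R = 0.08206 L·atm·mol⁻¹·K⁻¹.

T = (P + a n²/V²)(V − nb)/(nR)
P + a n²/V² = 49.0 + (5.525)(4.58)²/(5.103)² = 53.451 atm
V − nb = 5.103 − (4.58)(0.03002) = 4.9655 L
T = (53.451)(4.9655)/((4.58)(0.08206)) = 706.2 K

T ≈ 706.2 K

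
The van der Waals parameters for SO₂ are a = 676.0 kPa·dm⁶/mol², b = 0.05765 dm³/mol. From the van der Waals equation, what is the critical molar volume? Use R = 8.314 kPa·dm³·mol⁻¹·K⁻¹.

V_m,c ≈ 0.1730 dm³/mol

For a van der Waals gas, V_m,c = 3b.
V_m,c = 3×0.05765 = 0.1730 dm³/mol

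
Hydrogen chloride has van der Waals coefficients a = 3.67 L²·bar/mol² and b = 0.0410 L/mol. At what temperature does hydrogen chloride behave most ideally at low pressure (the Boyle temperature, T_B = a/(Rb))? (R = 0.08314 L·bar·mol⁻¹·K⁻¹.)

For a van der Waals gas the second virial coefficient B₂ = b − a/(RT) vanishes at T_B = a/(Rb).
T_B = 3.67/(0.08314×0.0410) = 3.67/0.0034087 = 1077 K

T_B ≈ 1077 K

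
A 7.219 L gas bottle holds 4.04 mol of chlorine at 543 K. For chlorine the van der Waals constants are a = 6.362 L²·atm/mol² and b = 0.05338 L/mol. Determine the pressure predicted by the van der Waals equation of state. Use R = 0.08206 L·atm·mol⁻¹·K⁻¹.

P ≈ 23.71 atm

P = nRT/(V − nb) − a n²/V²
nRT/(V − nb) = (4.04)(0.08206)(543)/(7.219 − 4.04×0.05338) = 180.02/7.0033 = 25.705 atm
a n²/V² = (6.362)(4.04)²/(7.219)² = 1.9925 atm
P = 25.705 − 1.9925 = 23.71 atm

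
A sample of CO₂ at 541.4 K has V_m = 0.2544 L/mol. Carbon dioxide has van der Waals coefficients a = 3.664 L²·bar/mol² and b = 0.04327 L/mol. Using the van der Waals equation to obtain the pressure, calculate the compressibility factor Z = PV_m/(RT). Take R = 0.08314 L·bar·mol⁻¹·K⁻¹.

Z ≈ 0.8850

P = RT/(V_m − b) − a/V_m² = (0.08314)(541.4)/(0.2544 − 0.04327) − 3.664/(0.2544)²
  = 45.012/0.21113 − 56.614 = 213.20 − 56.614 = 156.59 bar
Z = PV_m/(RT) = (156.59)(0.2544)/((0.08314)(541.4)) = 39.836/45.012 = 0.8850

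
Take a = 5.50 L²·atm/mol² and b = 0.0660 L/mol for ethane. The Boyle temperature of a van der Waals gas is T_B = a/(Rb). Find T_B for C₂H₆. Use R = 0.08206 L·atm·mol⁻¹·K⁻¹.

For a van der Waals gas the second virial coefficient B₂ = b − a/(RT) vanishes at T_B = a/(Rb).
T_B = 5.50/(0.08206×0.0660) = 5.50/0.0054160 = 1016 K

T_B ≈ 1016 K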